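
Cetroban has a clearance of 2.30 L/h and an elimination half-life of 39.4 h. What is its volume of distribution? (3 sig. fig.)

k = ln 2 / t½ = ln 2 / 39.4 = 0.01759 h⁻¹
V = CL / k = 2.30 / 0.01759 ≈ 131 L

131 L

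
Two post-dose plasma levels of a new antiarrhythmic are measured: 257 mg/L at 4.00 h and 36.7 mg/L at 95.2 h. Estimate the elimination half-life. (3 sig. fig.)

k = ln(C₁/C₂) / (t₂ − t₁) = ln(257/36.7) / (95.2 − 4.00)
  = 1.946 / 91.20 = 0.02134 h⁻¹
t½ = ln 2 / k = ln 2 / 0.02134 ≈ 32.5 hours

32.5 hours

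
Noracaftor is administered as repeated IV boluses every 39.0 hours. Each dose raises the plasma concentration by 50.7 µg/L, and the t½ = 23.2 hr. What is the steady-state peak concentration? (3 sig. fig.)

k = ln 2 / 23.2 = 0.02988 hr⁻¹
Fraction remaining after one interval: e^(−kτ) = e^(−0.02988 × 39.0) = 0.3119
R = 1 / (1 − 0.3119) = 1.453
Css,max = 50.7 × 1.453 ≈ 73.7 µg/L

73.7 µg/L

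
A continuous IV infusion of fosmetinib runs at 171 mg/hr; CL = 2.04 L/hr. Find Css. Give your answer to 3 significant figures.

83.8 mg/L

Css = infusion rate / CL = 171 / 2.04 ≈ 83.8 mg/L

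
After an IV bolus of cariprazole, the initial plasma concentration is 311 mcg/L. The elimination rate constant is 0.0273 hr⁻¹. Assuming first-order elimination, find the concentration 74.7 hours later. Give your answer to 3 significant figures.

C(t) = C₀ e^(−kt) = 311 × e^(−0.02730 × 74.7) = 311 × e^(−2.039) = 311 × 0.1301 ≈ 40.5 mcg/L

40.5 mcg/L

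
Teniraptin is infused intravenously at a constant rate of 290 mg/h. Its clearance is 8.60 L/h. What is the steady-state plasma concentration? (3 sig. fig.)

33.7 mg/L

Css = infusion rate / CL = 290 / 8.60 ≈ 33.7 mg/L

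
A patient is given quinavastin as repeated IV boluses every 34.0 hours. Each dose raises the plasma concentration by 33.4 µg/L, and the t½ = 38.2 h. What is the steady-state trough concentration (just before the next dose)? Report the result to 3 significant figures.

39.1 µg/L

k = ln 2 / 38.2 = 0.01815 h⁻¹
Fraction remaining after one interval: e^(−kτ) = e^(−0.01815 × 34.0) = 0.5396
R = 1 / (1 − 0.5396) = 2.172
Css,max = 33.4 × 2.172 = 72.54 µg/L
Css,min = Css,max × e^(−kτ) = 72.54 × 0.5396 ≈ 39.1 µg/L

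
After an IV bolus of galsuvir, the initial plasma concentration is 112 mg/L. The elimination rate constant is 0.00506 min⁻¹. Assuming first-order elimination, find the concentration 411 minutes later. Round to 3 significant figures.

14.0 mg/L

C(t) = C₀ e^(−kt) = 112 × e^(−0.005060 × 411) = 112 × e^(−2.080) = 112 × 0.1250 ≈ 14.0 mg/L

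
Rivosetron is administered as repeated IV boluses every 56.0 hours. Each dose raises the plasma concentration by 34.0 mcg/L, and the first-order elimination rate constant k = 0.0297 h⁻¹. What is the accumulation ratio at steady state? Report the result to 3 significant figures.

1.23

Fraction remaining after one interval: e^(−kτ) = e^(−0.02970 × 56.0) = 0.1895
R = 1 / (1 − 0.1895) = 1 / 0.8105 ≈ 1.23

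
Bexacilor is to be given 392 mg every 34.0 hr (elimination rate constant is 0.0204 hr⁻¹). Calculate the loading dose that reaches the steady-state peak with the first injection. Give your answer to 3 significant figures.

Accumulation ratio R = 1 / (1 − e^(−kτ)) = 1 / (1 − e^(−0.02040×34.0)) = 1 / (1 − 0.4998) = 1.999
Loading dose = maintenance dose × R = 392 × 1.999 ≈ 784 mg

784 mg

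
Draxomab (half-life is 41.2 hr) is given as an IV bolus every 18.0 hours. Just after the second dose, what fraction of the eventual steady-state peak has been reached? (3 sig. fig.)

k = ln 2 / 41.2 = 0.01682 hr⁻¹
f_n = 1 − e^(−nkτ) = 1 − e^(−2 × 0.01682 × 18.0) = 1 − e^(−0.6057) = 1 − 0.5457 ≈ 0.454

0.454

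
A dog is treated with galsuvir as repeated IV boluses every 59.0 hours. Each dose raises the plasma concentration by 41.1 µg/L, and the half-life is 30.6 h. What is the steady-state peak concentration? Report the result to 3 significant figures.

k = ln 2 / 30.6 = 0.02265 h⁻¹
Fraction remaining after one interval: e^(−kτ) = e^(−0.02265 × 59.0) = 0.2628
R = 1 / (1 − 0.2628) = 1.356
Css,max = 41.1 × 1.356 ≈ 55.7 µg/L

55.7 µg/L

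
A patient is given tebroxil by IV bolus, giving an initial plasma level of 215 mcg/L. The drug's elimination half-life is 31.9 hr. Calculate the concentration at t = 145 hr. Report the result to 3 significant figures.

9.21 mcg/L

k = ln 2 / 31.9 = 0.02173 hr⁻¹
145 hr is 4.545 half-lives, so C = 215 × (1/2)^4.545 = 215 × 0.04282 ≈ 9.21 mcg/L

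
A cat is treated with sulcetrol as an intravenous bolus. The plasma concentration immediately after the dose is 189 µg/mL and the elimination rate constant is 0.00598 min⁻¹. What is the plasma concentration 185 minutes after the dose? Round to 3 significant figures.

62.5 µg/mL

C(t) = C₀ e^(−kt) = 189 × e^(−0.005980 × 185) = 189 × e^(−1.106) = 189 × 0.3308 ≈ 62.5 µg/mL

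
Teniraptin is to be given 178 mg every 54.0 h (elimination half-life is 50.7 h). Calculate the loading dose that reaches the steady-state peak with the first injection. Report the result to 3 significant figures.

k = ln 2 / 50.7 = 0.01367 h⁻¹
Accumulation ratio R = 1 / (1 − e^(−kτ)) = 1 / (1 − e^(−0.01367×54.0)) = 1 / (1 − 0.4779) = 1.916
Loading dose = maintenance dose × R = 178 × 1.916 ≈ 341 mg

341 mg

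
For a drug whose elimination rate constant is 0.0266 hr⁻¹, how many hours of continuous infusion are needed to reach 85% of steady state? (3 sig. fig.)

71.3 hours

f = 1 − e^(−kt)  ⇒  t = −ln(1 − f) / k
t = −ln(1 − 0.85) / 0.02660 = 1.897 / 0.02660 ≈ 71.3 hours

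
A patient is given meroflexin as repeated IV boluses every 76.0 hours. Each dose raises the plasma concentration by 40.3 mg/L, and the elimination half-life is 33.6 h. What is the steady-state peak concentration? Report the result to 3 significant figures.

50.9 mg/L

k = ln 2 / 33.6 = 0.02063 h⁻¹
Fraction remaining after one interval: e^(−kτ) = e^(−0.02063 × 76.0) = 0.2085
R = 1 / (1 − 0.2085) = 1.263
Css,max = 40.3 × 1.263 ≈ 50.9 mg/L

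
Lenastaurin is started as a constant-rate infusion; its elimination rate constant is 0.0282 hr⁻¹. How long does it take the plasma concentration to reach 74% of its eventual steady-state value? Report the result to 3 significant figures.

47.8 hours

f = 1 − e^(−kt)  ⇒  t = −ln(1 − f) / k
t = −ln(1 − 0.74) / 0.02820 = 1.347 / 0.02820 ≈ 47.8 hours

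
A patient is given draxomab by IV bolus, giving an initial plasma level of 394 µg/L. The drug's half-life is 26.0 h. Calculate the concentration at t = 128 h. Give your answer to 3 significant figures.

13.0 µg/L

k = ln 2 / 26.0 = 0.02666 h⁻¹
128 h is 4.923 half-lives, so C = 394 × (1/2)^4.923 = 394 × 0.03296 ≈ 13.0 µg/L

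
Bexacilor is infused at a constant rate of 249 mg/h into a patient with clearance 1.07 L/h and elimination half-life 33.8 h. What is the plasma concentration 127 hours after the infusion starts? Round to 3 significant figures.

Css = rate / CL = 249 / 1.07 = 232.7 µg/mL
k = ln 2 / 33.8 = 0.02051 h⁻¹
C(t) = Css (1 − e^(−kt)) = 232.7 × (1 − e^(−2.604)) = 232.7 × 0.9261 ≈ 216 µg/mL

216 µg/mL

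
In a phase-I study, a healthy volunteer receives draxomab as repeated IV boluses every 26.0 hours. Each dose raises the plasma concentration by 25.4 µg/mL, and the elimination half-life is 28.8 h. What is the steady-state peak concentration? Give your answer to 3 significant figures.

k = ln 2 / 28.8 = 0.02407 h⁻¹
Fraction remaining after one interval: e^(−kτ) = e^(−0.02407 × 26.0) = 0.5349
R = 1 / (1 − 0.5349) = 2.150
Css,max = 25.4 × 2.150 ≈ 54.6 µg/mL

54.6 µg/mL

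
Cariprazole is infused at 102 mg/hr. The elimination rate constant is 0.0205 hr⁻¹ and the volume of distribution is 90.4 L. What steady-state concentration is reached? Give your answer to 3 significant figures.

CL = k · V = 0.0205 × 90.4 = 1.853 L/hr
Css = rate / CL = 102 / 1.853 ≈ 55.0 µg/mL

55.0 µg/mL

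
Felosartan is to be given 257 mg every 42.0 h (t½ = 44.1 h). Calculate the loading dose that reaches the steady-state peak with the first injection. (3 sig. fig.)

k = ln 2 / 44.1 = 0.01572 h⁻¹
Accumulation ratio R = 1 / (1 − e^(−kτ)) = 1 / (1 − e^(−0.01572×42.0)) = 1 / (1 − 0.5168) = 2.069
Loading dose = maintenance dose × R = 257 × 2.069 ≈ 532 mg

532 mg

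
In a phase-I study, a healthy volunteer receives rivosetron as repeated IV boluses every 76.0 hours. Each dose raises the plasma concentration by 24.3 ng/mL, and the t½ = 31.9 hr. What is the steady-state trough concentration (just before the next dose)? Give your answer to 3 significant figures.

k = ln 2 / 31.9 = 0.02173 hr⁻¹
Fraction remaining after one interval: e^(−kτ) = e^(−0.02173 × 76.0) = 0.1918
R = 1 / (1 − 0.1918) = 1.237
Css,max = 24.3 × 1.237 = 30.07 ng/mL
Css,min = Css,max × e^(−kτ) = 30.07 × 0.1918 ≈ 5.77 ng/mL

5.77 ng/mL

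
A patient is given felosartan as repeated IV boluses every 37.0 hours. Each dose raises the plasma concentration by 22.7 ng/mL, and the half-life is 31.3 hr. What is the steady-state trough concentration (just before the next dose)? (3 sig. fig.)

17.9 ng/mL

k = ln 2 / 31.3 = 0.02215 hr⁻¹
Fraction remaining after one interval: e^(−kτ) = e^(−0.02215 × 37.0) = 0.4407
R = 1 / (1 − 0.4407) = 1.788
Css,max = 22.7 × 1.788 = 40.59 ng/mL
Css,min = Css,max × e^(−kτ) = 40.59 × 0.4407 ≈ 17.9 ng/mL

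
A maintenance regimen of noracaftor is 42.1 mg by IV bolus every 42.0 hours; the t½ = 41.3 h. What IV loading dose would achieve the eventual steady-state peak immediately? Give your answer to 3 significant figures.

k = ln 2 / 41.3 = 0.01678 h⁻¹
Accumulation ratio R = 1 / (1 − e^(−kτ)) = 1 / (1 − e^(−0.01678×42.0)) = 1 / (1 − 0.4942) = 1.977
Loading dose = maintenance dose × R = 42.1 × 1.977 ≈ 83.2 mg

83.2 mg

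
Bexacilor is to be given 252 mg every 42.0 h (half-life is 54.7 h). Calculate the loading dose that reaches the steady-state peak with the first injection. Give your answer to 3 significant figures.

k = ln 2 / 54.7 = 0.01267 h⁻¹
Accumulation ratio R = 1 / (1 − e^(−kτ)) = 1 / (1 − e^(−0.01267×42.0)) = 1 / (1 − 0.5873) = 2.423
Loading dose = maintenance dose × R = 252 × 2.423 ≈ 611 mg

611 mg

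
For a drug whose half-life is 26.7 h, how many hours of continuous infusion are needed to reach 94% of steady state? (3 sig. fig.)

108 hours

k = ln 2 / 26.7 = 0.02596 h⁻¹
f = 1 − e^(−kt)  ⇒  t = −ln(1 − f) / k
t = −ln(1 − 0.94) / 0.02596 = 2.813 / 0.02596 ≈ 108 hours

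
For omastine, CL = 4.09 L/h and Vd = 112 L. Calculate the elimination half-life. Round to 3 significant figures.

k = CL / V = 4.09 / 112 = 0.03652 h⁻¹
t½ = ln 2 / k = ln 2 / 0.03652 ≈ 19.0 hours

19.0 hours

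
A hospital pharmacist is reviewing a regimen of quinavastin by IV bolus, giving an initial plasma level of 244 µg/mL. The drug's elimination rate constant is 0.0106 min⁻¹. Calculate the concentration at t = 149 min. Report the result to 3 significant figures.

C(t) = C₀ e^(−kt) = 244 × e^(−0.01060 × 149) = 244 × e^(−1.579) = 244 × 0.2061 ≈ 50.3 µg/mL

50.3 µg/mL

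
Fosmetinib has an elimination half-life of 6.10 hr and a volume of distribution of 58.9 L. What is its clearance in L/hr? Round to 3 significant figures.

6.69 L/hr

k = ln 2 / t½ = ln 2 / 6.10 = 0.1136 hr⁻¹
CL = k · V = 0.1136 × 58.9 ≈ 6.69 L/hr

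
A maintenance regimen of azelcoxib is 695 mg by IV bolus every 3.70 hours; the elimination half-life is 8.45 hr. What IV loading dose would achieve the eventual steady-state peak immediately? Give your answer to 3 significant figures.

2650 mg

k = ln 2 / 8.45 = 0.08203 hr⁻¹
Accumulation ratio R = 1 / (1 − e^(−kτ)) = 1 / (1 − e^(−0.08203×3.70)) = 1 / (1 − 0.7382) = 3.820
Loading dose = maintenance dose × R = 695 × 3.820 ≈ 2650 mg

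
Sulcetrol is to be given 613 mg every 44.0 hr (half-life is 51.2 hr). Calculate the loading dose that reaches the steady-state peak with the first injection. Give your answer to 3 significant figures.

k = ln 2 / 51.2 = 0.01354 hr⁻¹
Accumulation ratio R = 1 / (1 − e^(−kτ)) = 1 / (1 − e^(−0.01354×44.0)) = 1 / (1 − 0.5512) = 2.228
Loading dose = maintenance dose × R = 613 × 2.228 ≈ 1370 mg

1370 mg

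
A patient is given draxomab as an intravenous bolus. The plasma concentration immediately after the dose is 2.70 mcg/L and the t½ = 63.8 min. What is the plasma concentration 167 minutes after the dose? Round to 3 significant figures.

0.440 mcg/L

k = ln 2 / 63.8 = 0.01086 min⁻¹
167 min is 2.618 half-lives, so C = 2.70 × (1/2)^2.618 = 2.70 × 0.1629 ≈ 0.440 mcg/L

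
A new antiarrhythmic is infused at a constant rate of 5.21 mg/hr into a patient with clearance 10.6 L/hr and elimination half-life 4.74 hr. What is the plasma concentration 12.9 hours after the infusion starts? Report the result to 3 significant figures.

0.417 mg/L

Css = rate / CL = 5.21 / 10.6 = 0.4915 mg/L
k = ln 2 / 4.74 = 0.1462 hr⁻¹
C(t) = Css (1 − e^(−kt)) = 0.4915 × (1 − e^(−1.886)) = 0.4915 × 0.8484 ≈ 0.417 mg/L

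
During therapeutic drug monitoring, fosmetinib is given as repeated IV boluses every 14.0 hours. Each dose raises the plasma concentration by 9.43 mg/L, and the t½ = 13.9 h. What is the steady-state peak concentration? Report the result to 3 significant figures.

18.8 mg/L

k = ln 2 / 13.9 = 0.04987 h⁻¹
Fraction remaining after one interval: e^(−kτ) = e^(−0.04987 × 14.0) = 0.4975
R = 1 / (1 − 0.4975) = 1.990
Css,max = 9.43 × 1.990 ≈ 18.8 mg/L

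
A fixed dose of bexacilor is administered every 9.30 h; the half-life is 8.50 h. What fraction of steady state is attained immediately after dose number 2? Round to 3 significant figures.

0.781

k = ln 2 / 8.50 = 0.08155 h⁻¹
f_n = 1 − e^(−nkτ) = 1 − e^(−2 × 0.08155 × 9.30) = 1 − e^(−1.517) = 1 − 0.2194 ≈ 0.781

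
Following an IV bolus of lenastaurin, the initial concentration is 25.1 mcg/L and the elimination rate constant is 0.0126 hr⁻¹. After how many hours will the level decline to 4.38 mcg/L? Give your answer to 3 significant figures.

139 hours

C(t) = C₀ e^(−kt)  ⇒  t = ln(C₀/C) / k
t = ln(25.1/4.38) / 0.01260 = 1.746 / 0.01260 ≈ 139 hours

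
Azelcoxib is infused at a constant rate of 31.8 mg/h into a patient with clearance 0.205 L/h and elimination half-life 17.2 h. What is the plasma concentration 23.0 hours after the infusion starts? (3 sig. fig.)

Css = rate / CL = 31.8 / 0.205 = 155.1 µg/mL
k = ln 2 / 17.2 = 0.04030 h⁻¹
C(t) = Css (1 − e^(−kt)) = 155.1 × (1 − e^(−0.9269)) = 155.1 × 0.6042 ≈ 93.7 µg/mL

93.7 µg/mL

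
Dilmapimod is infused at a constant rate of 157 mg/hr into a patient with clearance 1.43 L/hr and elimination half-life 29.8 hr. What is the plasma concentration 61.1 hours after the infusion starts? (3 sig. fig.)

83.3 µg/mL

Css = rate / CL = 157 / 1.43 = 109.8 µg/mL
k = ln 2 / 29.8 = 0.02326 hr⁻¹
C(t) = Css (1 − e^(−kt)) = 109.8 × (1 − e^(−1.421)) = 109.8 × 0.7586 ≈ 83.3 µg/mL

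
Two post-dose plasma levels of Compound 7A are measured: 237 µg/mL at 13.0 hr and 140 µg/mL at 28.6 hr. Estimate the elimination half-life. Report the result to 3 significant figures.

20.5 hours

k = ln(C₁/C₂) / (t₂ − t₁) = ln(237/140) / (28.6 − 13.0)
  = 0.5264 / 15.60 = 0.03374 hr⁻¹
t½ = ln 2 / k = ln 2 / 0.03374 ≈ 20.5 hours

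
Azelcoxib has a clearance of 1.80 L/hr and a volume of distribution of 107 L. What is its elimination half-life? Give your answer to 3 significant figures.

k = CL / V = 1.80 / 107 = 0.01682 hr⁻¹
t½ = ln 2 / k = ln 2 / 0.01682 ≈ 41.2 hours

41.2 hours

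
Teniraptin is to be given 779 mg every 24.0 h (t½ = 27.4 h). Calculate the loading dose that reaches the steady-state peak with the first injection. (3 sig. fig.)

1710 mg

k = ln 2 / 27.4 = 0.02530 h⁻¹
Accumulation ratio R = 1 / (1 − e^(−kτ)) = 1 / (1 − e^(−0.02530×24.0)) = 1 / (1 − 0.5449) = 2.197
Loading dose = maintenance dose × R = 779 × 2.197 ≈ 1710 mg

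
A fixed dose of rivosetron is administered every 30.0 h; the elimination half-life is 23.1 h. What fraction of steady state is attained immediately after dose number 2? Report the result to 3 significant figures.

0.835

k = ln 2 / 23.1 = 0.03001 h⁻¹
f_n = 1 − e^(−nkτ) = 1 − e^(−2 × 0.03001 × 30.0) = 1 − e^(−1.800) = 1 − 0.1652 ≈ 0.835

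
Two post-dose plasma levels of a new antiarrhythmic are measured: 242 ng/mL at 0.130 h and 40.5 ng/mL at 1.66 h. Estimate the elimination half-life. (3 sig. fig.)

k = ln(C₁/C₂) / (t₂ − t₁) = ln(242/40.5) / (1.66 − 0.130)
  = 1.788 / 1.530 = 1.168 h⁻¹
t½ = ln 2 / k = ln 2 / 1.168 ≈ 0.593 hours

0.593 hours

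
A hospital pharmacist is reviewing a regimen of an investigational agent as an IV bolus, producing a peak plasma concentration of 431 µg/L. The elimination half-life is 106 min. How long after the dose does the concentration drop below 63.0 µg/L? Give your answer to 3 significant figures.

k = ln 2 / 106 = 0.006539 min⁻¹
C(t) = C₀ e^(−kt)  ⇒  t = ln(C₀/C) / k
t = ln(431/63.0) / 0.006539 = 1.923 / 0.006539 ≈ 294 minutes

294 minutes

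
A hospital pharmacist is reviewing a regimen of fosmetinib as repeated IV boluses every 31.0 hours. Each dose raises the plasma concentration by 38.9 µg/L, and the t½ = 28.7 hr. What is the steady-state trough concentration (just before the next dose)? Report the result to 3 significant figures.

k = ln 2 / 28.7 = 0.02415 hr⁻¹
Fraction remaining after one interval: e^(−kτ) = e^(−0.02415 × 31.0) = 0.4730
R = 1 / (1 − 0.4730) = 1.897
Css,max = 38.9 × 1.897 = 73.81 µg/L
Css,min = Css,max × e^(−kτ) = 73.81 × 0.4730 ≈ 34.9 µg/L

34.9 µg/L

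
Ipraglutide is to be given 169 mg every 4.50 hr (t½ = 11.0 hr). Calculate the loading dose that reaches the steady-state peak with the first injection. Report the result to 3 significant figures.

684 mg

k = ln 2 / 11.0 = 0.06301 hr⁻¹
Accumulation ratio R = 1 / (1 − e^(−kτ)) = 1 / (1 − e^(−0.06301×4.50)) = 1 / (1 − 0.7531) = 4.050
Loading dose = maintenance dose × R = 169 × 4.050 ≈ 684 mg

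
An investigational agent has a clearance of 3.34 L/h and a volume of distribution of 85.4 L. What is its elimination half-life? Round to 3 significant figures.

k = CL / V = 3.34 / 85.4 = 0.03911 h⁻¹
t½ = ln 2 / k = ln 2 / 0.03911 ≈ 17.7 hours

17.7 hours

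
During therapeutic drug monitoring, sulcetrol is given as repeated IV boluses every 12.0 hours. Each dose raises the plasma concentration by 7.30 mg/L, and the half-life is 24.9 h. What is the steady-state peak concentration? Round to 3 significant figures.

25.7 mg/L

k = ln 2 / 24.9 = 0.02784 h⁻¹
Fraction remaining after one interval: e^(−kτ) = e^(−0.02784 × 12.0) = 0.7160
R = 1 / (1 − 0.7160) = 3.521
Css,max = 7.30 × 3.521 ≈ 25.7 mg/L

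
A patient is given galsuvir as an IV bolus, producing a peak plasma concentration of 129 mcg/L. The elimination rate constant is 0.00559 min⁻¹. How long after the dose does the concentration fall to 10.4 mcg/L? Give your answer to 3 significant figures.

C(t) = C₀ e^(−kt)  ⇒  t = ln(C₀/C) / k
t = ln(129/10.4) / 0.005590 = 2.518 / 0.005590 ≈ 450 minutes

450 minutes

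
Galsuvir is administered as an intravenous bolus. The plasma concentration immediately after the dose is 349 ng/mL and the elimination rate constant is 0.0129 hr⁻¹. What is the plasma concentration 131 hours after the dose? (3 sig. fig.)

64.4 ng/mL

C(t) = C₀ e^(−kt) = 349 × e^(−0.01290 × 131) = 349 × e^(−1.690) = 349 × 0.1845 ≈ 64.4 ng/mL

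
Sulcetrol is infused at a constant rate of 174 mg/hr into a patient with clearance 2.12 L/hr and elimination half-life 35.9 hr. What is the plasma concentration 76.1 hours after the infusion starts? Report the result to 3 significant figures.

63.2 µg/mL

Css = rate / CL = 174 / 2.12 = 82.08 µg/mL
k = ln 2 / 35.9 = 0.01931 hr⁻¹
C(t) = Css (1 − e^(−kt)) = 82.08 × (1 − e^(−1.469)) = 82.08 × 0.7699 ≈ 63.2 µg/mL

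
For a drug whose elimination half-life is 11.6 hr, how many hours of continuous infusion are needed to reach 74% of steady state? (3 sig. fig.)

22.5 hours

k = ln 2 / 11.6 = 0.05975 hr⁻¹
f = 1 − e^(−kt)  ⇒  t = −ln(1 − f) / k
t = −ln(1 − 0.74) / 0.05975 = 1.347 / 0.05975 ≈ 22.5 hours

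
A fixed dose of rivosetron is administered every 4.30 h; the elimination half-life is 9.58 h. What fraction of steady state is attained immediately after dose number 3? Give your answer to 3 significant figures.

0.607

k = ln 2 / 9.58 = 0.07235 h⁻¹
f_n = 1 − e^(−nkτ) = 1 − e^(−3 × 0.07235 × 4.30) = 1 − e^(−0.9334) = 1 − 0.3932 ≈ 0.607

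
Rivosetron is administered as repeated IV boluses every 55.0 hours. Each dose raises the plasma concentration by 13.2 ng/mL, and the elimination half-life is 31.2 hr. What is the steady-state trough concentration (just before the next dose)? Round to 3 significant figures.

5.51 ng/mL

k = ln 2 / 31.2 = 0.02222 hr⁻¹
Fraction remaining after one interval: e^(−kτ) = e^(−0.02222 × 55.0) = 0.2947
R = 1 / (1 − 0.2947) = 1.418
Css,max = 13.2 × 1.418 = 18.71 ng/mL
Css,min = Css,max × e^(−kτ) = 18.71 × 0.2947 ≈ 5.51 ng/mL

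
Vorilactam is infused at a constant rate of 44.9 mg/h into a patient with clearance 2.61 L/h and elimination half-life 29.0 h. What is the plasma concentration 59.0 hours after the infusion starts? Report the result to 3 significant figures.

Css = rate / CL = 44.9 / 2.61 = 17.20 mg/L
k = ln 2 / 29.0 = 0.02390 h⁻¹
C(t) = Css (1 − e^(−kt)) = 17.20 × (1 − e^(−1.410)) = 17.20 × 0.7559 ≈ 13.0 mg/L

13.0 mg/L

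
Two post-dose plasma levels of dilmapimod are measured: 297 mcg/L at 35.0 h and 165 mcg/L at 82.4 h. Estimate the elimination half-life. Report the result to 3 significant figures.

k = ln(C₁/C₂) / (t₂ − t₁) = ln(297/165) / (82.4 − 35.0)
  = 0.5878 / 47.40 = 0.01240 h⁻¹
t½ = ln 2 / k = ln 2 / 0.01240 ≈ 55.9 hours

55.9 hours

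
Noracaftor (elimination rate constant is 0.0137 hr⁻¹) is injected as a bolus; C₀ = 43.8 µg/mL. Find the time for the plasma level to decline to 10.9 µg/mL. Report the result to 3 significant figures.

C(t) = C₀ e^(−kt)  ⇒  t = ln(C₀/C) / k
t = ln(43.8/10.9) / 0.01370 = 1.391 / 0.01370 ≈ 102 hours

102 hours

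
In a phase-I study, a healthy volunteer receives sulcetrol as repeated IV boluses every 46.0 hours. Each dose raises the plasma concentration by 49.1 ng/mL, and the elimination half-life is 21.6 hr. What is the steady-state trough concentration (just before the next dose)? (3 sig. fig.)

k = ln 2 / 21.6 = 0.03209 hr⁻¹
Fraction remaining after one interval: e^(−kτ) = e^(−0.03209 × 46.0) = 0.2285
R = 1 / (1 − 0.2285) = 1.296
Css,max = 49.1 × 1.296 = 63.64 ng/mL
Css,min = Css,max × e^(−kτ) = 63.64 × 0.2285 ≈ 14.5 ng/mL

14.5 ng/mL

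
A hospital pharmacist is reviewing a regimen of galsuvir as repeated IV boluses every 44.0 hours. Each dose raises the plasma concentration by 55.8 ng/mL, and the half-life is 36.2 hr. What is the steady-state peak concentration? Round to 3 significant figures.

k = ln 2 / 36.2 = 0.01915 hr⁻¹
Fraction remaining after one interval: e^(−kτ) = e^(−0.01915 × 44.0) = 0.4306
R = 1 / (1 − 0.4306) = 1.756
Css,max = 55.8 × 1.756 ≈ 98.0 ng/mL

98.0 ng/mL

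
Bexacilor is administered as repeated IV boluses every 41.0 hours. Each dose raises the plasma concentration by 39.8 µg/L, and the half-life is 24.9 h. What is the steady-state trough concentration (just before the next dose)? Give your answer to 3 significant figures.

18.7 µg/L

k = ln 2 / 24.9 = 0.02784 h⁻¹
Fraction remaining after one interval: e^(−kτ) = e^(−0.02784 × 41.0) = 0.3194
R = 1 / (1 − 0.3194) = 1.469
Css,max = 39.8 × 1.469 = 58.48 µg/L
Css,min = Css,max × e^(−kτ) = 58.48 × 0.3194 ≈ 18.7 µg/L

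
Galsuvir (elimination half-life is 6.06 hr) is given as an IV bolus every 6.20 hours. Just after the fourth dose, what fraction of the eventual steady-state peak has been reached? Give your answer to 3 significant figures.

0.941

k = ln 2 / 6.06 = 0.1144 hr⁻¹
f_n = 1 − e^(−nkτ) = 1 − e^(−4 × 0.1144 × 6.20) = 1 − e^(−2.837) = 1 − 0.05862 ≈ 0.941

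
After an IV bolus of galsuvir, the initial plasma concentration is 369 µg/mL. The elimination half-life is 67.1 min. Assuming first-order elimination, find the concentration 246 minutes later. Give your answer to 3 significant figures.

29.1 µg/mL

k = ln 2 / 67.1 = 0.01033 min⁻¹
246 min is 3.666 half-lives, so C = 369 × (1/2)^3.666 = 369 × 0.07877 ≈ 29.1 µg/mL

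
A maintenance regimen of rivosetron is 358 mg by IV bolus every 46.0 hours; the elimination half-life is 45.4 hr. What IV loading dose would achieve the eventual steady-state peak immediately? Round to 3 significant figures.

k = ln 2 / 45.4 = 0.01527 hr⁻¹
Accumulation ratio R = 1 / (1 − e^(−kτ)) = 1 / (1 − e^(−0.01527×46.0)) = 1 / (1 − 0.4954) = 1.982
Loading dose = maintenance dose × R = 358 × 1.982 ≈ 710 mg

710 mg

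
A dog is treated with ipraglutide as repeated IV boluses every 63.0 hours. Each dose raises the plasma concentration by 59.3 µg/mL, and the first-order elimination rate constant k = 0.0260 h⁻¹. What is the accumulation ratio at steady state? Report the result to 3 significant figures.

Fraction remaining after one interval: e^(−kτ) = e^(−0.02600 × 63.0) = 0.1944
R = 1 / (1 − 0.1944) = 1 / 0.8056 ≈ 1.24

1.24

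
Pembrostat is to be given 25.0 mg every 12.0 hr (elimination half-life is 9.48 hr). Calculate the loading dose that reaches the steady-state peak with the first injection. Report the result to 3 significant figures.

42.8 mg

k = ln 2 / 9.48 = 0.07312 hr⁻¹
Accumulation ratio R = 1 / (1 − e^(−kτ)) = 1 / (1 − e^(−0.07312×12.0)) = 1 / (1 − 0.4159) = 1.712
Loading dose = maintenance dose × R = 25.0 × 1.712 ≈ 42.8 mg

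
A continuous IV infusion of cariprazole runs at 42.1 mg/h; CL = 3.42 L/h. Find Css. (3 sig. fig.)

12.3 µg/mL

Css = infusion rate / CL = 42.1 / 3.42 ≈ 12.3 µg/mL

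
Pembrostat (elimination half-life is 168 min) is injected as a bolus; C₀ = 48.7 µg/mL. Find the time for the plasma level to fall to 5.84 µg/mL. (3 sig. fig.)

514 minutes

k = ln 2 / 168 = 0.004126 min⁻¹
C(t) = C₀ e^(−kt)  ⇒  t = ln(C₀/C) / k
t = ln(48.7/5.84) / 0.004126 = 2.121 / 0.004126 ≈ 514 minutes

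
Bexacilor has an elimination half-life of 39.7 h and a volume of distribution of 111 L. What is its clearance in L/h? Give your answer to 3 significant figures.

1.94 L/h

k = ln 2 / t½ = ln 2 / 39.7 = 0.01746 h⁻¹
CL = k · V = 0.01746 × 111 ≈ 1.94 L/h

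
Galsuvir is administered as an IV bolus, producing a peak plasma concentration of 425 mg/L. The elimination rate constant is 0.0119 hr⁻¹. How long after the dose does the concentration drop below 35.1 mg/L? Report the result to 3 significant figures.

210 hours

C(t) = C₀ e^(−kt)  ⇒  t = ln(C₀/C) / k
t = ln(425/35.1) / 0.01190 = 2.494 / 0.01190 ≈ 210 hours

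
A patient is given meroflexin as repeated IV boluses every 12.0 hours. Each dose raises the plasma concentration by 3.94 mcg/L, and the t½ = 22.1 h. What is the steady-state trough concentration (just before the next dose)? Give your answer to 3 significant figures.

k = ln 2 / 22.1 = 0.03136 h⁻¹
Fraction remaining after one interval: e^(−kτ) = e^(−0.03136 × 12.0) = 0.6863
R = 1 / (1 − 0.6863) = 3.188
Css,max = 3.94 × 3.188 = 12.56 mcg/L
Css,min = Css,max × e^(−kτ) = 12.56 × 0.6863 ≈ 8.62 mcg/L

8.62 mcg/L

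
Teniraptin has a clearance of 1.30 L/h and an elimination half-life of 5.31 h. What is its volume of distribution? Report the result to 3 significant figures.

k = ln 2 / t½ = ln 2 / 5.31 = 0.1305 h⁻¹
V = CL / k = 1.30 / 0.1305 ≈ 9.96 L

9.96 L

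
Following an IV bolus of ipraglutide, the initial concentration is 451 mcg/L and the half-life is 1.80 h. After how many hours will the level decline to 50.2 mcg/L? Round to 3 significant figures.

k = ln 2 / 1.80 = 0.3851 h⁻¹
C(t) = C₀ e^(−kt)  ⇒  t = ln(C₀/C) / k
t = ln(451/50.2) / 0.3851 = 2.195 / 0.3851 ≈ 5.70 hours

5.70 hours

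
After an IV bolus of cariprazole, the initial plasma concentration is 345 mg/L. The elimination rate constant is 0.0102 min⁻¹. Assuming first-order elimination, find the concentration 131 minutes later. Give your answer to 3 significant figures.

C(t) = C₀ e^(−kt) = 345 × e^(−0.01020 × 131) = 345 × e^(−1.336) = 345 × 0.2628 ≈ 90.7 mg/L

90.7 mg/L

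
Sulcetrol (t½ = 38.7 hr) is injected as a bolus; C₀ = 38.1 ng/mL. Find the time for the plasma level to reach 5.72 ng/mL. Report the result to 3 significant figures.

106 hours

k = ln 2 / 38.7 = 0.01791 hr⁻¹
C(t) = C₀ e^(−kt)  ⇒  t = ln(C₀/C) / k
t = ln(38.1/5.72) / 0.01791 = 1.896 / 0.01791 ≈ 106 hours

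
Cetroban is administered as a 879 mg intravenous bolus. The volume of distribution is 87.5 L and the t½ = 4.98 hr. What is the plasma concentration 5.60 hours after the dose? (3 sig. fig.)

4.61 mg/L

C₀ = dose / V = 879 / 87.5 = 10.05 mg/L
k = ln 2 / 4.98 = 0.1392 hr⁻¹
C(t) = C₀ e^(−kt) = 10.05 × e^(−0.1392 × 5.60) = 10.05 × e^(−0.7794) = 10.05 × 0.4587 ≈ 4.61 mg/L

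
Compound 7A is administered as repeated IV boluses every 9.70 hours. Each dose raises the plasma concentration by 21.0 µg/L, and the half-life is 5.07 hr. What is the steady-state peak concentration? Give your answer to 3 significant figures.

k = ln 2 / 5.07 = 0.1367 hr⁻¹
Fraction remaining after one interval: e^(−kτ) = e^(−0.1367 × 9.70) = 0.2655
R = 1 / (1 − 0.2655) = 1.361
Css,max = 21.0 × 1.361 ≈ 28.6 µg/L

28.6 µg/L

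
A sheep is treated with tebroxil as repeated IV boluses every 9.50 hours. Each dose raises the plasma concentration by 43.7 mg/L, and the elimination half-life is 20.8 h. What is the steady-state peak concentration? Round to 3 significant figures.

161 mg/L

k = ln 2 / 20.8 = 0.03332 h⁻¹
Fraction remaining after one interval: e^(−kτ) = e^(−0.03332 × 9.50) = 0.7286
R = 1 / (1 − 0.7286) = 3.685
Css,max = 43.7 × 3.685 ≈ 161 mg/L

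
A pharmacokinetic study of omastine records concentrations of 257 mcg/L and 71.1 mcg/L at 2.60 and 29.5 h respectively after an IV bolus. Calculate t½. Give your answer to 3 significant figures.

14.5 hours

k = ln(C₁/C₂) / (t₂ − t₁) = ln(257/71.1) / (29.5 − 2.60)
  = 1.285 / 26.90 = 0.04777 h⁻¹
t½ = ln 2 / k = ln 2 / 0.04777 ≈ 14.5 hours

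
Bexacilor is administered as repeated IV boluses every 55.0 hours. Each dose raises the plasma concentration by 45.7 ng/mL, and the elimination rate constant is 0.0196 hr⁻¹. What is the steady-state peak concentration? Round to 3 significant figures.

69.3 ng/mL

Fraction remaining after one interval: e^(−kτ) = e^(−0.01960 × 55.0) = 0.3403
R = 1 / (1 − 0.3403) = 1.516
Css,max = 45.7 × 1.516 ≈ 69.3 ng/mL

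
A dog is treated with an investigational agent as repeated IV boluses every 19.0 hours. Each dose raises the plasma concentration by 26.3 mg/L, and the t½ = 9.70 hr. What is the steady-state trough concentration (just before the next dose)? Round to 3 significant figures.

9.11 mg/L

k = ln 2 / 9.70 = 0.07146 hr⁻¹
Fraction remaining after one interval: e^(−kτ) = e^(−0.07146 × 19.0) = 0.2572
R = 1 / (1 − 0.2572) = 1.346
Css,max = 26.3 × 1.346 = 35.41 mg/L
Css,min = Css,max × e^(−kτ) = 35.41 × 0.2572 ≈ 9.11 mg/L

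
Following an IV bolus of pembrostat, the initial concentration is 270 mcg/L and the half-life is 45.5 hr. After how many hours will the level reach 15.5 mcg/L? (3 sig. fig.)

k = ln 2 / 45.5 = 0.01523 hr⁻¹
C(t) = C₀ e^(−kt)  ⇒  t = ln(C₀/C) / k
t = ln(270/15.5) / 0.01523 = 2.858 / 0.01523 ≈ 188 hours

188 hours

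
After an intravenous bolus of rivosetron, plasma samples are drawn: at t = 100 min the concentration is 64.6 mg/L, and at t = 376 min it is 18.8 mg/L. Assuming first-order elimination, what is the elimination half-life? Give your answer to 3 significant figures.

155 minutes

k = ln(C₁/C₂) / (t₂ − t₁) = ln(64.6/18.8) / (376 − 100)
  = 1.234 / 276.0 = 0.004472 min⁻¹
t½ = ln 2 / k = ln 2 / 0.004472 ≈ 155 minutes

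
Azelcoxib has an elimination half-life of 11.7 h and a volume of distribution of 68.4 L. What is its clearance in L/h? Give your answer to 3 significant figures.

4.05 L/h

k = ln 2 / t½ = ln 2 / 11.7 = 0.05924 h⁻¹
CL = k · V = 0.05924 × 68.4 ≈ 4.05 L/h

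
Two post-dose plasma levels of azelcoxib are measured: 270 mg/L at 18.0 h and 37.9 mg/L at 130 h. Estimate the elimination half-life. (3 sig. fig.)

k = ln(C₁/C₂) / (t₂ − t₁) = ln(270/37.9) / (130 − 18.0)
  = 1.963 / 112.0 = 0.01753 h⁻¹
t½ = ln 2 / k = ln 2 / 0.01753 ≈ 39.5 hours

39.5 hours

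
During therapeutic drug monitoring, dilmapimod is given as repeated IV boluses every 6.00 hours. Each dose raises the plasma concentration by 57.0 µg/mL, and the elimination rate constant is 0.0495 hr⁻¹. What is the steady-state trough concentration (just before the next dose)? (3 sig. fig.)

Fraction remaining after one interval: e^(−kτ) = e^(−0.04950 × 6.00) = 0.7430
R = 1 / (1 − 0.7430) = 3.892
Css,max = 57.0 × 3.892 = 221.8 µg/mL
Css,min = Css,max × e^(−kτ) = 221.8 × 0.7430 ≈ 165 µg/mL

165 µg/mL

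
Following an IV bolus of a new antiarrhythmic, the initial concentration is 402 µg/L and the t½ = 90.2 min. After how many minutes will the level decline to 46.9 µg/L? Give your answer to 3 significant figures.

280 minutes

k = ln 2 / 90.2 = 0.007685 min⁻¹
C(t) = C₀ e^(−kt)  ⇒  t = ln(C₀/C) / k
t = ln(402/46.9) / 0.007685 = 2.148 / 0.007685 ≈ 280 minutes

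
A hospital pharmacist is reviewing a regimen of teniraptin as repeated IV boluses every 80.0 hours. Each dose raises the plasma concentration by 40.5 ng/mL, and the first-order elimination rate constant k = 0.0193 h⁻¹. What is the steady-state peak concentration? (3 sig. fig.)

Fraction remaining after one interval: e^(−kτ) = e^(−0.01930 × 80.0) = 0.2135
R = 1 / (1 − 0.2135) = 1.271
Css,max = 40.5 × 1.271 ≈ 51.5 ng/mL

51.5 ng/mL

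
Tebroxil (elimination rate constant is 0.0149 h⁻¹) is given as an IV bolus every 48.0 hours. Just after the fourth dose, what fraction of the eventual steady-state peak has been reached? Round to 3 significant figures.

0.943

f_n = 1 − e^(−nkτ) = 1 − e^(−4 × 0.01490 × 48.0) = 1 − e^(−2.861) = 1 − 0.05722 ≈ 0.943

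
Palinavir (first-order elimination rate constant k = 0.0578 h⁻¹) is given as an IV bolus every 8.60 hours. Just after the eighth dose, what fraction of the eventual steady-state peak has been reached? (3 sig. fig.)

f_n = 1 − e^(−nkτ) = 1 − e^(−8 × 0.05780 × 8.60) = 1 − e^(−3.977) = 1 − 0.01875 ≈ 0.981

0.981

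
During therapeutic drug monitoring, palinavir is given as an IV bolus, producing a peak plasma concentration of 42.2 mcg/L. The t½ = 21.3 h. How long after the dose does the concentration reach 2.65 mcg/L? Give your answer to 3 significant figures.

k = ln 2 / 21.3 = 0.03254 h⁻¹
C(t) = C₀ e^(−kt)  ⇒  t = ln(C₀/C) / k
t = ln(42.2/2.65) / 0.03254 = 2.768 / 0.03254 ≈ 85.1 hours

85.1 hours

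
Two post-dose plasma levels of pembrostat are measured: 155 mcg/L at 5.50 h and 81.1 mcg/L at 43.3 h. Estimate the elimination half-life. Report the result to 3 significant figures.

40.4 hours

k = ln(C₁/C₂) / (t₂ − t₁) = ln(155/81.1) / (43.3 − 5.50)
  = 0.6477 / 37.80 = 0.01714 h⁻¹
t½ = ln 2 / k = ln 2 / 0.01714 ≈ 40.4 hours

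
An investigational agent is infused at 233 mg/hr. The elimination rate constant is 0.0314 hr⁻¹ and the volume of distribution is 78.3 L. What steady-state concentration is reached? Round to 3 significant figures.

CL = k · V = 0.0314 × 78.3 = 2.459 L/hr
Css = rate / CL = 233 / 2.459 ≈ 94.8 mg/L

94.8 mg/L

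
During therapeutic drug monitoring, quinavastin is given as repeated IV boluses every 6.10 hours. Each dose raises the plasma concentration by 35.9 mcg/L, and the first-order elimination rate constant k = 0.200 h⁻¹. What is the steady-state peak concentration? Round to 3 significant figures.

50.9 mcg/L

Fraction remaining after one interval: e^(−kτ) = e^(−0.2000 × 6.10) = 0.2952
R = 1 / (1 − 0.2952) = 1.419
Css,max = 35.9 × 1.419 ≈ 50.9 mcg/L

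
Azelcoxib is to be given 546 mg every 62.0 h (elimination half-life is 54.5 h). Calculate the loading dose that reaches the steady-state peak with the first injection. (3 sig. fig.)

k = ln 2 / 54.5 = 0.01272 h⁻¹
Accumulation ratio R = 1 / (1 − e^(−kτ)) = 1 / (1 − e^(−0.01272×62.0)) = 1 / (1 − 0.4545) = 1.833
Loading dose = maintenance dose × R = 546 × 1.833 ≈ 1000 mg

1000 mg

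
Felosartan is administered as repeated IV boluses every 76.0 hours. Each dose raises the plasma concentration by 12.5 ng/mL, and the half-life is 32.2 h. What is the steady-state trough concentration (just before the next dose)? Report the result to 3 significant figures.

k = ln 2 / 32.2 = 0.02153 h⁻¹
Fraction remaining after one interval: e^(−kτ) = e^(−0.02153 × 76.0) = 0.1948
R = 1 / (1 − 0.1948) = 1.242
Css,max = 12.5 × 1.242 = 15.52 ng/mL
Css,min = Css,max × e^(−kτ) = 15.52 × 0.1948 ≈ 3.02 ng/mL

3.02 ng/mL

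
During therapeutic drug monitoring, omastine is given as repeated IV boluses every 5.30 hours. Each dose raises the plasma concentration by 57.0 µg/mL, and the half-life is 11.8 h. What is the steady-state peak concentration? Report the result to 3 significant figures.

213 µg/mL

k = ln 2 / 11.8 = 0.05874 h⁻¹
Fraction remaining after one interval: e^(−kτ) = e^(−0.05874 × 5.30) = 0.7325
R = 1 / (1 − 0.7325) = 3.738
Css,max = 57.0 × 3.738 ≈ 213 µg/mL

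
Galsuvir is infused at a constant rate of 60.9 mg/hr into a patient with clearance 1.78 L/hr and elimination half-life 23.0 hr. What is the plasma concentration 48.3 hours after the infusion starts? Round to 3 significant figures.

Css = rate / CL = 60.9 / 1.78 = 34.21 mg/L
k = ln 2 / 23.0 = 0.03014 hr⁻¹
C(t) = Css (1 − e^(−kt)) = 34.21 × (1 − e^(−1.456)) = 34.21 × 0.7667 ≈ 26.2 mg/L

26.2 mg/L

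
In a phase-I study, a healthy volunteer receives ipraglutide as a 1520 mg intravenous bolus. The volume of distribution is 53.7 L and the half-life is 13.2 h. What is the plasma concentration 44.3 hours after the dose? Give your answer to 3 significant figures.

2.76 µg/mL

C₀ = dose / V = 1520 / 53.7 = 28.31 µg/mL
k = ln 2 / 13.2 = 0.05251 h⁻¹
C(t) = C₀ e^(−kt) = 28.31 × e^(−0.05251 × 44.3) = 28.31 × e^(−2.326) = 28.31 × 0.09766 ≈ 2.76 µg/mL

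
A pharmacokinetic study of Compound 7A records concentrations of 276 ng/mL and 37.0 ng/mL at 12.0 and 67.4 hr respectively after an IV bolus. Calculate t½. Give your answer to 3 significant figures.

k = ln(C₁/C₂) / (t₂ − t₁) = ln(276/37.0) / (67.4 − 12.0)
  = 2.009 / 55.40 = 0.03627 hr⁻¹
t½ = ln 2 / k = ln 2 / 0.03627 ≈ 19.1 hours

19.1 hours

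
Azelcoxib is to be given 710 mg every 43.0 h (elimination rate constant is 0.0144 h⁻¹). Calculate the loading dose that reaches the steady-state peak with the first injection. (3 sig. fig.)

1540 mg

Accumulation ratio R = 1 / (1 − e^(−kτ)) = 1 / (1 − e^(−0.01440×43.0)) = 1 / (1 − 0.5384) = 2.166
Loading dose = maintenance dose × R = 710 × 2.166 ≈ 1540 mg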